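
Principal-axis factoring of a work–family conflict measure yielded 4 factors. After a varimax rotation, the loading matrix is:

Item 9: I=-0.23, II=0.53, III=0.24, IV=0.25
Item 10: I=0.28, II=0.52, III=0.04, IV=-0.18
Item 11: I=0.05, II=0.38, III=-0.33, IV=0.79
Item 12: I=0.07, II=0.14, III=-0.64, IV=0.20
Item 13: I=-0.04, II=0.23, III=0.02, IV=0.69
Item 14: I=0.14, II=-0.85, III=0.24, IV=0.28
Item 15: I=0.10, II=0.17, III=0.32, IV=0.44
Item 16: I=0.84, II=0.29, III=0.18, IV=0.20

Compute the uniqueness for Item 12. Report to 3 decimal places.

h² = 0.07² + 0.14² + (-0.64)² + 0.20² = 0.0049 + 0.0196 + 0.4096 + 0.0400 = 0.4741
Uniqueness u² = 1 − h² = 1 − 0.4741 = 0.5259

0.526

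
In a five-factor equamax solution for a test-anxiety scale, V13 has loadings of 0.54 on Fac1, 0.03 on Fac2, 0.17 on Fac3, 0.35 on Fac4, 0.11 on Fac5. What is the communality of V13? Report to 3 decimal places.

h² = 0.54² + 0.03² + 0.17² + 0.35² + 0.11² = 0.2916 + 0.0009 + 0.0289 + 0.1225 + 0.0121 = 0.4560

0.456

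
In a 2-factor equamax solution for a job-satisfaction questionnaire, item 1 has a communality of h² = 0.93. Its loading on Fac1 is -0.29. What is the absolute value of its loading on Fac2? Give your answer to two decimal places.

0.92

Under orthogonal rotation h² = Σλ², so λ_Fac2² = h² − (0.0841) = 0.93 − 0.0841 = 0.8459.
|λ| = √0.8459 = 0.9197.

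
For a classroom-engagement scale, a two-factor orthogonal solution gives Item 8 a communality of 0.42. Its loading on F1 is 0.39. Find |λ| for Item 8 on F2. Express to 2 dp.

Under orthogonal rotation h² = Σλ², so λ_F2² = h² − (0.1521) = 0.42 − 0.1521 = 0.2679.
|λ| = √0.2679 = 0.5176.

0.52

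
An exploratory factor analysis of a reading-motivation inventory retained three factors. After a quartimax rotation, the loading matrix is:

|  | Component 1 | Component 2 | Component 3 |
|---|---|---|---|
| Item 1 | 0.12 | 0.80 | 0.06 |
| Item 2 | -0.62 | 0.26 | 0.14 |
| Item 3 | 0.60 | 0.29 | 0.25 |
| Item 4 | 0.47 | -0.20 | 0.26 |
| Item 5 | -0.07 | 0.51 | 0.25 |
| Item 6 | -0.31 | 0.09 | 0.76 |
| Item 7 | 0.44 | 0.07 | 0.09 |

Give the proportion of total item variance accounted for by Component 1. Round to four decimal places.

SS loadings for Component 1 = 0.12² + (-0.62)² + 0.60² + 0.47² + (-0.07)² + (-0.31)² + 0.44² = 1.2743
Proportion of variance = 1.2743 / 7 = 0.1820.

0.1820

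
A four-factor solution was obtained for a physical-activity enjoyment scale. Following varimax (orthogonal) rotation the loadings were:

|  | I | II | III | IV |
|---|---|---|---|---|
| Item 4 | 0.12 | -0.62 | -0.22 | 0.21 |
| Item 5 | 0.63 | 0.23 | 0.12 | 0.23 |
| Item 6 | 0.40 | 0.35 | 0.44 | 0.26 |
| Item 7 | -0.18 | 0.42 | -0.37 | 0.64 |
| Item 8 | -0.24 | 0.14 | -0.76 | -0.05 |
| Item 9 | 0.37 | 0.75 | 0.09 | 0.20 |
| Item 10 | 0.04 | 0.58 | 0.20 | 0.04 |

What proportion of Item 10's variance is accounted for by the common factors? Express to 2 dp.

0.38

h² = 0.04² + 0.58² + 0.20² + 0.04² = 0.0016 + 0.3364 + 0.0400 + 0.0016 = 0.3796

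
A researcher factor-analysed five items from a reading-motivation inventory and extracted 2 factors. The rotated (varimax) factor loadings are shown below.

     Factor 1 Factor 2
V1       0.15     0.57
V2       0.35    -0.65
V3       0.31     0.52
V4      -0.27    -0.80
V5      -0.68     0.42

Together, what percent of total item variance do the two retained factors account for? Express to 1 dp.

SS loadings by factor: 0.7764, 1.8342; total = 2.6106.
Total variance with 5 standardized items is 5, so the solution explains 2.6106/5 = 0.5221 = 52.21%.

52.2%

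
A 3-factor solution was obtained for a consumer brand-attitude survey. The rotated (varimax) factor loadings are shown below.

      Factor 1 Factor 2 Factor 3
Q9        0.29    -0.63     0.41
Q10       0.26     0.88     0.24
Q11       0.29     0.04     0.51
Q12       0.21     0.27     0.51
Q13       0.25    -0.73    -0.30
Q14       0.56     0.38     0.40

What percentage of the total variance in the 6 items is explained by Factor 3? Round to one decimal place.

SS loadings for Factor 3 = 0.41² + 0.24² + 0.51² + 0.51² + (-0.30)² + 0.40² = 0.9959
With 6 standardized items, total variance = 6. Proportion = 0.9959/6 = 0.1660 → 16.60%.

16.6%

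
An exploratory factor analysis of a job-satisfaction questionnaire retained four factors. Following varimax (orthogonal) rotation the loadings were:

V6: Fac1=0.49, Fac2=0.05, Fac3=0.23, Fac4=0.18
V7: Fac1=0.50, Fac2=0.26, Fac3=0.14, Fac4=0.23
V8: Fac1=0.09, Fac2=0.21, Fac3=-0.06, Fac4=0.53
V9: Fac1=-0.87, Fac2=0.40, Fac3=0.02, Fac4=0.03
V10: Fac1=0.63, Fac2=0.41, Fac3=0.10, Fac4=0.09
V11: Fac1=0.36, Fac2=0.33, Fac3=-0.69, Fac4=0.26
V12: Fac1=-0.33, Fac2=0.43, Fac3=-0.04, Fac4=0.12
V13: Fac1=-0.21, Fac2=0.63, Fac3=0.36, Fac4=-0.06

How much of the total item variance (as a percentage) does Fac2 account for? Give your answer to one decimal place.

SS loadings for Fac2 = 0.05² + 0.26² + 0.21² + 0.40² + 0.41² + 0.33² + 0.43² + 0.63² = 1.1330
With 8 standardized items, total variance = 8. Proportion = 1.1330/8 = 0.1416 → 14.16%.

14.2%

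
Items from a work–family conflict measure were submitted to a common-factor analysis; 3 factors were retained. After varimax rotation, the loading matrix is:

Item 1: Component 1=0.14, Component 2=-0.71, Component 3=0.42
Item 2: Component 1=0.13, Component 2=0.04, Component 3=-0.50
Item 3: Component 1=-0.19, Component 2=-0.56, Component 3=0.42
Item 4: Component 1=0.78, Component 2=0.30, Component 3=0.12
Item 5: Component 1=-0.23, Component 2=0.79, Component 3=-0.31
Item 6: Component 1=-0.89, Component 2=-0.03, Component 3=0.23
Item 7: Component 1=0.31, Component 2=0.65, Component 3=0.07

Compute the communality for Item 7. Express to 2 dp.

0.52

h² = 0.31² + 0.65² + 0.07² = 0.0961 + 0.4225 + 0.0049 = 0.5235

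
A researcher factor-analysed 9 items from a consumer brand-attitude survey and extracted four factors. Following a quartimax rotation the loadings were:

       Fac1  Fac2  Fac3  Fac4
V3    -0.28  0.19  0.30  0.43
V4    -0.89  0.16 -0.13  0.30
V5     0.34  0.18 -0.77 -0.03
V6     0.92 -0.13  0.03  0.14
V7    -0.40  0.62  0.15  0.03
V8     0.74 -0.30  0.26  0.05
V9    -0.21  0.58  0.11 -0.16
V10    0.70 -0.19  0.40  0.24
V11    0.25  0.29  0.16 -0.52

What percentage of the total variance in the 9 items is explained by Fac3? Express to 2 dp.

SS loadings for Fac3 = 0.30² + (-0.13)² + (-0.77)² + 0.03² + 0.15² + 0.26² + 0.11² + 0.40² + 0.16² = 0.9885
With 9 standardized items, total variance = 9. Proportion = 0.9885/9 = 0.1098 → 10.98%.

10.98%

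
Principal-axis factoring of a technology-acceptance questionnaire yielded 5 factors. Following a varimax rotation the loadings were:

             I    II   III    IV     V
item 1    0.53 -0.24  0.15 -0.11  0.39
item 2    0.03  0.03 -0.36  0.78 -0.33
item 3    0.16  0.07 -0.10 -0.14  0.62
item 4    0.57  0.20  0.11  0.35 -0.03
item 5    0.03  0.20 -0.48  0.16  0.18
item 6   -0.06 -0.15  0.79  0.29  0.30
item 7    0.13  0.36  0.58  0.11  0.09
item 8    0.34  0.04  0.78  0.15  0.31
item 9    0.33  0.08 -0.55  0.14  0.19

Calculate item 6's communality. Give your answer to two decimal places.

0.82

h² = (-0.06)² + (-0.15)² + 0.79² + 0.29² + 0.30² = 0.0036 + 0.0225 + 0.6241 + 0.0841 + 0.0900 = 0.8243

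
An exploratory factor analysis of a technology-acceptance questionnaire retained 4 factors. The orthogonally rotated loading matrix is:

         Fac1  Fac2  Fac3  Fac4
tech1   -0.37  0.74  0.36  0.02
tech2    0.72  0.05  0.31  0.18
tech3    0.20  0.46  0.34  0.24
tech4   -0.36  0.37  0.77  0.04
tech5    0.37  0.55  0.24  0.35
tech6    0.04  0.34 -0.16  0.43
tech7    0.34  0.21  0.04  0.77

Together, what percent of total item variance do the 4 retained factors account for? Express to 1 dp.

63.6%

Communalities: 0.8145, 0.6494, 0.4248, 0.8610, 0.6195, 0.3277, 0.7542; Σh² = 4.4511.
Total variance with 7 standardized items is 7, so the solution explains 4.4511/7 = 0.6359 = 63.59%.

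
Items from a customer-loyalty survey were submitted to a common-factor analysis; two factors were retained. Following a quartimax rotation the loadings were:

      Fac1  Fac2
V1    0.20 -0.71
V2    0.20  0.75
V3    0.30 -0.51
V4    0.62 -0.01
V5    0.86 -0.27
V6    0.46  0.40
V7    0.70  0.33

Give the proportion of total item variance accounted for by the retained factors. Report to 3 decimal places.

0.523

Communalities: 0.5441, 0.6025, 0.3501, 0.3845, 0.8125, 0.3716, 0.5989; Σh² = 3.6642.
Total variance with 7 standardized items is 7, so the solution explains 3.6642/7 = 0.5235.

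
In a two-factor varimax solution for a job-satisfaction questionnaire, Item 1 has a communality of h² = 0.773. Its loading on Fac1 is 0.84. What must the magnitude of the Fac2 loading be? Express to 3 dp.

0.260

Under orthogonal rotation h² = Σλ², so λ_Fac2² = h² − (0.7056) = 0.773 − 0.7056 = 0.0674.
|λ| = √0.0674 = 0.2596.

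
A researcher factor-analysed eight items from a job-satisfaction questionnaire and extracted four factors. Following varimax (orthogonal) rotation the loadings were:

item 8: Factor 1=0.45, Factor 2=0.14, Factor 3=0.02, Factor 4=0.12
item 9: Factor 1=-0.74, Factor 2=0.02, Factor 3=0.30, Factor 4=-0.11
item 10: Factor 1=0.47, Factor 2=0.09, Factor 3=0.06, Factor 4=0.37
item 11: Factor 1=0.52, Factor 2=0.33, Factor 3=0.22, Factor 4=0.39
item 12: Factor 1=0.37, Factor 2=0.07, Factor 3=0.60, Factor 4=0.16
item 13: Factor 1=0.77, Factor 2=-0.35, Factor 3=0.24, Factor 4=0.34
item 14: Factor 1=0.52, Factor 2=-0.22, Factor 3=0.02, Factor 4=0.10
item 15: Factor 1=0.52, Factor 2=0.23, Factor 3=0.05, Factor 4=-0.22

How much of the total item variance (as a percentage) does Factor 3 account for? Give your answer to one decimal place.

SS loadings for Factor 3 = 0.02² + 0.30² + 0.06² + 0.22² + 0.60² + 0.24² + 0.02² + 0.05² = 0.5629
With 8 standardized items, total variance = 8. Proportion = 0.5629/8 = 0.0704 → 7.04%.

7.0%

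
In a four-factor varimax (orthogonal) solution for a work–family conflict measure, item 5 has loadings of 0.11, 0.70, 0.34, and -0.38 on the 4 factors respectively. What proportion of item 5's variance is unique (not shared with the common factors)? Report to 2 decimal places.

0.24

h² = 0.11² + 0.70² + 0.34² + (-0.38)² = 0.0121 + 0.4900 + 0.1156 + 0.1444 = 0.7621
Uniqueness u² = 1 − h² = 1 − 0.7621 = 0.2379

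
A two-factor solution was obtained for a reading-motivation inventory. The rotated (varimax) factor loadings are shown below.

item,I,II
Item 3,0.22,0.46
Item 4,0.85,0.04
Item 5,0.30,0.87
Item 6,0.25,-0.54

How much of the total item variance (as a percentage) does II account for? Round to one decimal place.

SS loadings for II = 0.46² + 0.04² + 0.87² + (-0.54)² = 1.2617
With 4 standardized items, total variance = 4. Proportion = 1.2617/4 = 0.3154 → 31.54%.

31.5%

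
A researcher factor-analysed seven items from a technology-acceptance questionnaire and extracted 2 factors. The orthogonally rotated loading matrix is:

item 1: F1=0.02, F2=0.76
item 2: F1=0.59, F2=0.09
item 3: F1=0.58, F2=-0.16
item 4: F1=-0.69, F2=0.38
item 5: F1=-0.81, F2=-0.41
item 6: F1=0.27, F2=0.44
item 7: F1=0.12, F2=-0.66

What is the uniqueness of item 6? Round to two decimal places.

0.73

h² = 0.27² + 0.44² = 0.0729 + 0.1936 = 0.2665
Uniqueness u² = 1 − h² = 1 − 0.2665 = 0.7335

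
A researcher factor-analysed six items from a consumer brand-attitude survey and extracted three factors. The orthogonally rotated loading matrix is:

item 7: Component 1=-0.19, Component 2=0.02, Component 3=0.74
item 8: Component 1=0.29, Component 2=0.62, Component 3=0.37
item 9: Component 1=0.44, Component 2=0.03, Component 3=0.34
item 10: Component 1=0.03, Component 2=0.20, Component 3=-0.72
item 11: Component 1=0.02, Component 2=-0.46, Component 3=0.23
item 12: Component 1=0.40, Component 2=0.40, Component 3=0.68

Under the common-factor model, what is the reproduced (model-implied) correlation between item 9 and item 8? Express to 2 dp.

r̂ = Σ λ_i·λ_j across factors = (0.44)(0.29) + (0.03)(0.62) + (0.34)(0.37)
  = +0.1276 +0.0186 +0.1258 = 0.2720

0.27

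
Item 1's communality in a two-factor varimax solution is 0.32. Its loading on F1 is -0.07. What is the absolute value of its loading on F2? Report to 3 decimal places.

Under orthogonal rotation h² = Σλ², so λ_F2² = h² − (0.0049) = 0.32 − 0.0049 = 0.3151.
|λ| = √0.3151 = 0.5613.

0.561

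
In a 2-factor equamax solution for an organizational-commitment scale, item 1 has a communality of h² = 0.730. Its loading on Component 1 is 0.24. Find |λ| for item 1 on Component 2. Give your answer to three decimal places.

0.820

Under orthogonal rotation h² = Σλ², so λ_Component 2² = h² − (0.0576) = 0.730 − 0.0576 = 0.6724.
|λ| = √0.6724 = 0.8200.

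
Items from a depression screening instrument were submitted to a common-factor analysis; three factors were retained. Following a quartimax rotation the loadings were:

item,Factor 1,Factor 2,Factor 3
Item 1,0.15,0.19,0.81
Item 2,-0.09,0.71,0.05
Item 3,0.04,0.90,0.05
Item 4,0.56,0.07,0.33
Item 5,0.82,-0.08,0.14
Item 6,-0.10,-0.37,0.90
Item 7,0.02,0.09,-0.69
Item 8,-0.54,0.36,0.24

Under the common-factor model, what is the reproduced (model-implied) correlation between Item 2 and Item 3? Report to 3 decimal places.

r̂ = Σ λ_i·λ_j across factors = (-0.09)(0.04) + (0.71)(0.90) + (0.05)(0.05)
  = -0.0036 +0.6390 +0.0025 = 0.6379

0.638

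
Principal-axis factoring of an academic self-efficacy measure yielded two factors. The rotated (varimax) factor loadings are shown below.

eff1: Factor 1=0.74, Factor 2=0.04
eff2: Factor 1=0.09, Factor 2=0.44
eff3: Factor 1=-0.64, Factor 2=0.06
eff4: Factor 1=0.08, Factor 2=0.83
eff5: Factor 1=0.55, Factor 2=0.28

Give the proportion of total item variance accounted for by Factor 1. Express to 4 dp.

0.2548

SS loadings for Factor 1 = 0.74² + 0.09² + (-0.64)² + 0.08² + 0.55² = 1.2742
Proportion of variance = 1.2742 / 5 = 0.2548.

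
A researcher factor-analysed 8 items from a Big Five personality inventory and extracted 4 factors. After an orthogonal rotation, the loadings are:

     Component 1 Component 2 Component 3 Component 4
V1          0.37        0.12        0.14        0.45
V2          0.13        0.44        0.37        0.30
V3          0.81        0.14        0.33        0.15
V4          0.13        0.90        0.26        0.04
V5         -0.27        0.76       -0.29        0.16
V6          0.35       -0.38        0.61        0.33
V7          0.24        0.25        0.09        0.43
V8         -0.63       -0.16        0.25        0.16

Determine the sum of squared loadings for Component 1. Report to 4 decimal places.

1.4767

SS loadings for Component 1 = 0.37² + 0.13² + 0.81² + 0.13² + (-0.27)² + 0.35² + 0.24² + (-0.63)² = 0.1369 + 0.0169 + 0.6561 + 0.0169 + 0.0729 + 0.1225 + 0.0576 + 0.3969 = 1.4767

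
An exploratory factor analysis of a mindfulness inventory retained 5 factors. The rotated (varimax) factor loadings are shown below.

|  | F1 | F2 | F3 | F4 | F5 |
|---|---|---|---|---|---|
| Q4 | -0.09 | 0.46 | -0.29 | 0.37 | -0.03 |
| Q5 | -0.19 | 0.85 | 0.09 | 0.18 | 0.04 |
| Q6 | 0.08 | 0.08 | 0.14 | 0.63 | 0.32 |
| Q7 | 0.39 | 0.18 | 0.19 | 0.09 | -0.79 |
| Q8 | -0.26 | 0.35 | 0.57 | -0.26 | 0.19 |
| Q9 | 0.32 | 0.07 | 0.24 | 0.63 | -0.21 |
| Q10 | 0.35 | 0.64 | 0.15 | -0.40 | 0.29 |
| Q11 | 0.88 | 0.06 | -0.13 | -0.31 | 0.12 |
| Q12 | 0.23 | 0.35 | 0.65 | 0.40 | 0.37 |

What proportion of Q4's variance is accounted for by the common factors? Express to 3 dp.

h² = (-0.09)² + 0.46² + (-0.29)² + 0.37² + (-0.03)² = 0.0081 + 0.2116 + 0.0841 + 0.1369 + 0.0009 = 0.4416

0.442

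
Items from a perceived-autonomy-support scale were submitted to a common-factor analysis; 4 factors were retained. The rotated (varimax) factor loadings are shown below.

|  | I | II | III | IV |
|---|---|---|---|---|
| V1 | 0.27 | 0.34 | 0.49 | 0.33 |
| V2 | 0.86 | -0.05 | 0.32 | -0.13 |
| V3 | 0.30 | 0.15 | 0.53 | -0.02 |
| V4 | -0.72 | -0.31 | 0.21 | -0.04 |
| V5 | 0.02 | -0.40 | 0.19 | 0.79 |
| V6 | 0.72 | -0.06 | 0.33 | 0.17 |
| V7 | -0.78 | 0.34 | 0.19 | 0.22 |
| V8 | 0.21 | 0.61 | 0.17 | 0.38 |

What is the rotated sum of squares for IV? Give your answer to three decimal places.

0.974

SS loadings for IV = 0.33² + (-0.13)² + (-0.02)² + (-0.04)² + 0.79² + 0.17² + 0.22² + 0.38² = 0.1089 + 0.0169 + 0.0004 + 0.0016 + 0.6241 + 0.0289 + 0.0484 + 0.1444 = 0.9736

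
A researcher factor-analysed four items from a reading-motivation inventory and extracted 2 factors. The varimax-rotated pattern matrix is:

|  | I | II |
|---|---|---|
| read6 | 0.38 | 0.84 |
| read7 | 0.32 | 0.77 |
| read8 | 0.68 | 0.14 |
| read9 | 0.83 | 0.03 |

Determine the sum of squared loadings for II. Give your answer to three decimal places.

1.319

SS loadings for II = 0.84² + 0.77² + 0.14² + 0.03² = 0.7056 + 0.5929 + 0.0196 + 0.0009 = 1.3190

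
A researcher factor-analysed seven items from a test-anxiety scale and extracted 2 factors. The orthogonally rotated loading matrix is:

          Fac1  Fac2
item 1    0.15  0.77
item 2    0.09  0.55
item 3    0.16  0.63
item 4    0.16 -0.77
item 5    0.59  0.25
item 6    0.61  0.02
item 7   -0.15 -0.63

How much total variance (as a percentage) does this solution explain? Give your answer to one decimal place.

SS loadings by factor: 0.8245, 2.3450; total = 3.1695.
Total variance with 7 standardized items is 7, so the solution explains 3.1695/7 = 0.4528 = 45.28%.

45.3%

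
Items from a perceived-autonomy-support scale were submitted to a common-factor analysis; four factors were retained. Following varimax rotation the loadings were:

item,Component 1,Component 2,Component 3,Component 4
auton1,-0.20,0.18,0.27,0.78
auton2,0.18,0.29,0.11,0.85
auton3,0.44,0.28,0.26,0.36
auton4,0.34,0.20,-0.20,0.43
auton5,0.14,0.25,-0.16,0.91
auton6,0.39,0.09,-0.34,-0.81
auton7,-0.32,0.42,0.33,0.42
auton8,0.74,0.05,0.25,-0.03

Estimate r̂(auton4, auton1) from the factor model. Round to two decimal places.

0.25

r̂ = Σ λ_i·λ_j across factors = (0.34)(-0.20) + (0.20)(0.18) + (-0.20)(0.27) + (0.43)(0.78)
  = -0.0680 +0.0360 -0.0540 +0.3354 = 0.2494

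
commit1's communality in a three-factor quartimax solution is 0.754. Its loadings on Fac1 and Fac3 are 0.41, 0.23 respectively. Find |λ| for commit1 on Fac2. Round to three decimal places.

0.730

Under orthogonal rotation h² = Σλ², so λ_Fac2² = h² − (0.2210) = 0.754 − 0.2210 = 0.5330.
|λ| = √0.5330 = 0.7301.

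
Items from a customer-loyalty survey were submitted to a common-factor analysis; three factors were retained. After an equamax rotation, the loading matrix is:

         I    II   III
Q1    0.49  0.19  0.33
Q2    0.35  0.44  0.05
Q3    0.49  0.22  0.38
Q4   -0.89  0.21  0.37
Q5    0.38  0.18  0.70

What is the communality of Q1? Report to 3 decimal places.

0.385

h² = 0.49² + 0.19² + 0.33² = 0.2401 + 0.0361 + 0.1089 = 0.3851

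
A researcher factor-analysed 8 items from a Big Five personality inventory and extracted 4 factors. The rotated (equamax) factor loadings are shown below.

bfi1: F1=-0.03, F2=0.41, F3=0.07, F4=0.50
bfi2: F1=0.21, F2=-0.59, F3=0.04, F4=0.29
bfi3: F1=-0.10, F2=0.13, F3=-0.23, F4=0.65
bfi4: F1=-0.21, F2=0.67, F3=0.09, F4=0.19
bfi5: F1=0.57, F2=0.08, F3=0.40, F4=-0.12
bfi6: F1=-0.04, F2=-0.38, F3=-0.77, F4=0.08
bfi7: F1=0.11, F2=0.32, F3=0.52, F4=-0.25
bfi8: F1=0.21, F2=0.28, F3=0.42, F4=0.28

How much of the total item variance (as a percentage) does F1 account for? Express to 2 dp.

6.02%

SS loadings for F1 = (-0.03)² + 0.21² + (-0.10)² + (-0.21)² + 0.57² + (-0.04)² + 0.11² + 0.21² = 0.4818
With 8 standardized items, total variance = 8. Proportion = 0.4818/8 = 0.0602 → 6.02%.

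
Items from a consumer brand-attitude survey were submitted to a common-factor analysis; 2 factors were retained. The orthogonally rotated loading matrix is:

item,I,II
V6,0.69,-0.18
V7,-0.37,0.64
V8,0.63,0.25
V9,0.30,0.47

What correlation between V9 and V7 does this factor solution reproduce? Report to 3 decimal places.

0.190

r̂ = Σ λ_i·λ_j across factors = (0.30)(-0.37) + (0.47)(0.64)
  = -0.1110 +0.3008 = 0.1898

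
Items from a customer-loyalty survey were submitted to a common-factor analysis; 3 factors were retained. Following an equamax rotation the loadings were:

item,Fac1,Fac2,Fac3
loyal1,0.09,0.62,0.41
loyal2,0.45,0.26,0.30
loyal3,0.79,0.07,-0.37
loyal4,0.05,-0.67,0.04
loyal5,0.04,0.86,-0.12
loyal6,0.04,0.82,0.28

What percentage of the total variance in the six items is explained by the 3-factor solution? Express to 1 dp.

Communalities: 0.5606, 0.3601, 0.7659, 0.4530, 0.7556, 0.7524; Σh² = 3.6476.
Total variance with 6 standardized items is 6, so the solution explains 3.6476/6 = 0.6079 = 60.79%.

60.8%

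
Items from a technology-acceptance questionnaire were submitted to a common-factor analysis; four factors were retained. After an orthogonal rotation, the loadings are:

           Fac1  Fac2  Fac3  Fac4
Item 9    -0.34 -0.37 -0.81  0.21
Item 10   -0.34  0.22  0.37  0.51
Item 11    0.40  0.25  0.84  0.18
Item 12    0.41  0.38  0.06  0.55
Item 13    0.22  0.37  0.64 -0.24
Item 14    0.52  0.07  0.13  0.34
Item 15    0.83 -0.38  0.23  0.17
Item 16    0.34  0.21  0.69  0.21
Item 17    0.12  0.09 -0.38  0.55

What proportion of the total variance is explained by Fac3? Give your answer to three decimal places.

SS loadings for Fac3 = (-0.81)² + 0.37² + 0.84² + 0.06² + 0.64² + 0.13² + 0.23² + 0.69² + (-0.38)² = 2.6021
Proportion of variance = 2.6021 / 9 = 0.2891.

0.289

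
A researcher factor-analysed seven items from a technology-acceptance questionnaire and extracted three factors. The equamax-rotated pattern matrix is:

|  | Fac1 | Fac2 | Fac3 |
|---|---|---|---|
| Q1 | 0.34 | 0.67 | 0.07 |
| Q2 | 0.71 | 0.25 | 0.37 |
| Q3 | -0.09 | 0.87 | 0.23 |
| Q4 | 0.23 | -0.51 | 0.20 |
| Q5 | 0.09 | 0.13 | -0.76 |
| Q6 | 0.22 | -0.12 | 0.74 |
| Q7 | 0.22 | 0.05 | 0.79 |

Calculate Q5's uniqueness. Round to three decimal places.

h² = 0.09² + 0.13² + (-0.76)² = 0.0081 + 0.0169 + 0.5776 = 0.6026
Uniqueness u² = 1 − h² = 1 − 0.6026 = 0.3974

0.397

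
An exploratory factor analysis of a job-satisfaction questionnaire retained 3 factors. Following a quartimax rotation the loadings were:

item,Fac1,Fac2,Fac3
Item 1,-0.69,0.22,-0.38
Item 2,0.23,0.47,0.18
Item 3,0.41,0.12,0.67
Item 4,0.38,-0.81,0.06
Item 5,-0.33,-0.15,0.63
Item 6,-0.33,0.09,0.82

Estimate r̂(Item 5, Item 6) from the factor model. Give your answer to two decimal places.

r̂ = Σ λ_i·λ_j across factors = (-0.33)(-0.33) + (-0.15)(0.09) + (0.63)(0.82)
  = +0.1089 -0.0135 +0.5166 = 0.6120

0.61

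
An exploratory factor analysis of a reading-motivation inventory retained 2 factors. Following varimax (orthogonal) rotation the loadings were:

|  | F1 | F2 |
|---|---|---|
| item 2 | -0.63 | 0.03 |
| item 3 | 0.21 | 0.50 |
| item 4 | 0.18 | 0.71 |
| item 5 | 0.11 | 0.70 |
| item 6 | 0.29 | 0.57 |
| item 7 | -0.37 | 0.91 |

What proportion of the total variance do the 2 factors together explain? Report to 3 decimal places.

0.517

SS loadings by factor: 0.7065, 2.3980; total = 3.1045.
Total variance with 6 standardized items is 6, so the solution explains 3.1045/6 = 0.5174.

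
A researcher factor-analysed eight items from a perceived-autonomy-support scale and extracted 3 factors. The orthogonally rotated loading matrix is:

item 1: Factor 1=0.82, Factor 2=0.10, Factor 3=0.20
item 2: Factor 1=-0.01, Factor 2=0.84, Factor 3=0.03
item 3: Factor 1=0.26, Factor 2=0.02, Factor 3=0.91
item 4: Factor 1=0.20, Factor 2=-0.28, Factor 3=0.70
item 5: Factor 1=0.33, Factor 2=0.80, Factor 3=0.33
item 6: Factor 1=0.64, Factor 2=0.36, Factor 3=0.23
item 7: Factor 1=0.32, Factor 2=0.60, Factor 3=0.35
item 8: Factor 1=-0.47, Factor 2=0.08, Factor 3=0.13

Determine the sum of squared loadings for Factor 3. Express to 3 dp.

1.660

SS loadings for Factor 3 = 0.20² + 0.03² + 0.91² + 0.70² + 0.33² + 0.23² + 0.35² + 0.13² = 0.0400 + 0.0009 + 0.8281 + 0.4900 + 0.1089 + 0.0529 + 0.1225 + 0.0169 = 1.6602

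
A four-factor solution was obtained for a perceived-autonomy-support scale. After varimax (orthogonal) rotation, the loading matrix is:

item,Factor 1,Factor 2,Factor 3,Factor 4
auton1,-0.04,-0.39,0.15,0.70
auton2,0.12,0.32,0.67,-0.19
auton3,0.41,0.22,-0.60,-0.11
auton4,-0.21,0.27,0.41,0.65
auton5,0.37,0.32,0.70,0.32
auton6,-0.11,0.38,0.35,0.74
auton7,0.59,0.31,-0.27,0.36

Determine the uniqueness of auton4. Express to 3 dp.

h² = (-0.21)² + 0.27² + 0.41² + 0.65² = 0.0441 + 0.0729 + 0.1681 + 0.4225 = 0.7076
Uniqueness u² = 1 − h² = 1 − 0.7076 = 0.2924

0.292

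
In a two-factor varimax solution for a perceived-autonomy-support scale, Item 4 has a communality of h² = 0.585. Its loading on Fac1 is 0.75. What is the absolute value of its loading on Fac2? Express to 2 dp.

0.15

Under orthogonal rotation h² = Σλ², so λ_Fac2² = h² − (0.5625) = 0.585 − 0.5625 = 0.0225.
|λ| = √0.0225 = 0.1500.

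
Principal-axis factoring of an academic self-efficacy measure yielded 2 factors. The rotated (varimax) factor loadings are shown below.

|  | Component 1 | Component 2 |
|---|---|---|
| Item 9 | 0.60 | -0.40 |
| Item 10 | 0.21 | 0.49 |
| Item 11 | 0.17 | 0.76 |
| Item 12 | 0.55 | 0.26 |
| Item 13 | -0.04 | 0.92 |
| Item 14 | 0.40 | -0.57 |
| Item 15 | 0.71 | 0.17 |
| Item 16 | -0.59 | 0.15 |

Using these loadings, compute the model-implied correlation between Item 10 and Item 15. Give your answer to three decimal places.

r̂ = Σ λ_i·λ_j across factors = (0.21)(0.71) + (0.49)(0.17)
  = +0.1491 +0.0833 = 0.2324

0.232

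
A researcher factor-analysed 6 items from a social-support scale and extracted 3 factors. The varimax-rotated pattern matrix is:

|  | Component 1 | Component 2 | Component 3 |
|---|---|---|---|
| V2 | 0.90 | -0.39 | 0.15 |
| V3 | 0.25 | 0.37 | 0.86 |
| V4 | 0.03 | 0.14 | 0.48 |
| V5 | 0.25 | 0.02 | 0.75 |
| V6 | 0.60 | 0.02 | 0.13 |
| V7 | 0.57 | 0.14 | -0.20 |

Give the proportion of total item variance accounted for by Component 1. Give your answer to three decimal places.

0.270

SS loadings for Component 1 = 0.90² + 0.25² + 0.03² + 0.25² + 0.60² + 0.57² = 1.6208
Proportion of variance = 1.6208 / 6 = 0.2701.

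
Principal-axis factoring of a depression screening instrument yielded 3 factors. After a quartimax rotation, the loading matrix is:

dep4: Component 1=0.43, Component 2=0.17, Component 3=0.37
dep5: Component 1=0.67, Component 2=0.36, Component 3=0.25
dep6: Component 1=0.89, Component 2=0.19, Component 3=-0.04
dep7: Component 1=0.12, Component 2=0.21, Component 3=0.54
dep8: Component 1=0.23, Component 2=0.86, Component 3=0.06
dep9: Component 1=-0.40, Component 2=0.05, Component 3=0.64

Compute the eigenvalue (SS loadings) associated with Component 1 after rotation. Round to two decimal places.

SS loadings for Component 1 = 0.43² + 0.67² + 0.89² + 0.12² + 0.23² + (-0.40)² = 0.1849 + 0.4489 + 0.7921 + 0.0144 + 0.0529 + 0.1600 = 1.6532

1.65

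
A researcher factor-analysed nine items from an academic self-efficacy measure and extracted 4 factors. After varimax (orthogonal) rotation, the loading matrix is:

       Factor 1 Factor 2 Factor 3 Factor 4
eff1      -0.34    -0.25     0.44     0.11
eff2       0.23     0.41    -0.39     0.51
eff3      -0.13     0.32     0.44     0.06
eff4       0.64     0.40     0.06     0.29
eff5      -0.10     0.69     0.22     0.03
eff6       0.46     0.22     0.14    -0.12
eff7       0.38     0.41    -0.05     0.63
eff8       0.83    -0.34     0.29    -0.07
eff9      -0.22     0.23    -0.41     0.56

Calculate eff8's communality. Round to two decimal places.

h² = 0.83² + (-0.34)² + 0.29² + (-0.07)² = 0.6889 + 0.1156 + 0.0841 + 0.0049 = 0.8935

0.89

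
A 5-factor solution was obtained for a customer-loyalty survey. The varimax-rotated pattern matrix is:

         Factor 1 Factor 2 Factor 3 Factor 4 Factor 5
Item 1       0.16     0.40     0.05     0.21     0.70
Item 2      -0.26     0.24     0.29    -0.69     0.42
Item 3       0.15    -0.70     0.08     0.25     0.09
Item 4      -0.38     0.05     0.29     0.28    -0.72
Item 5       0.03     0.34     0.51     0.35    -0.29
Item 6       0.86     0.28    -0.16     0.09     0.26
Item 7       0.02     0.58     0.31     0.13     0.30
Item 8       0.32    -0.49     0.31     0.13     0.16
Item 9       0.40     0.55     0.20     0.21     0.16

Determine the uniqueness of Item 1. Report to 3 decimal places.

h² = 0.16² + 0.40² + 0.05² + 0.21² + 0.70² = 0.0256 + 0.1600 + 0.0025 + 0.0441 + 0.4900 = 0.7222
Uniqueness u² = 1 − h² = 1 − 0.7222 = 0.2778

0.278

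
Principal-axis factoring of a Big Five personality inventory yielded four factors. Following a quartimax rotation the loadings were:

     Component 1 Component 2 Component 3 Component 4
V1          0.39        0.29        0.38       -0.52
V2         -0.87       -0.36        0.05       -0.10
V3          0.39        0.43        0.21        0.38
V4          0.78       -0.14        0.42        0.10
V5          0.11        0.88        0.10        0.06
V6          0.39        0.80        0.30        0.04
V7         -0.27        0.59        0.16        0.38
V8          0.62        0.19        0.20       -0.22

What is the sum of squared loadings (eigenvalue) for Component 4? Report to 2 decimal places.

SS loadings for Component 4 = (-0.52)² + (-0.10)² + 0.38² + 0.10² + 0.06² + 0.04² + 0.38² + (-0.22)² = 0.2704 + 0.0100 + 0.1444 + 0.0100 + 0.0036 + 0.0016 + 0.1444 + 0.0484 = 0.6328

0.63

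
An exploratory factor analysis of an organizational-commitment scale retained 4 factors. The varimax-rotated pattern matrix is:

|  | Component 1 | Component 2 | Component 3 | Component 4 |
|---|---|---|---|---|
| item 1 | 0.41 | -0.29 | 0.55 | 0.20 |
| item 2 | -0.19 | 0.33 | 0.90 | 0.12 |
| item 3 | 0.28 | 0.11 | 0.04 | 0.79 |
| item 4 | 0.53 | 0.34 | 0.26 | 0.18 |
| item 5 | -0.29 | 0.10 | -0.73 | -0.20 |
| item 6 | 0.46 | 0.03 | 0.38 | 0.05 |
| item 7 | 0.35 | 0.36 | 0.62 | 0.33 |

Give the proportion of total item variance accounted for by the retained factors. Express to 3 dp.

Communalities: 0.5947, 0.9694, 0.7162, 0.4965, 0.6670, 0.3594, 0.7454; Σh² = 4.5486.
Total variance with 7 standardized items is 7, so the solution explains 4.5486/7 = 0.6498.

0.650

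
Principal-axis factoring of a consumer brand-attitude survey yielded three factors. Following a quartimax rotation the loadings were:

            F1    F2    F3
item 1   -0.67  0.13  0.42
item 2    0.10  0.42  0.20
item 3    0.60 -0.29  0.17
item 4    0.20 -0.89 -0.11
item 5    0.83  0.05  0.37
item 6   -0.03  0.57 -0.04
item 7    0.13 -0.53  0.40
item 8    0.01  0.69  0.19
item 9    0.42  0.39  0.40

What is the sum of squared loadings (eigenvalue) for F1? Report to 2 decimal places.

SS loadings for F1 = (-0.67)² + 0.10² + 0.60² + 0.20² + 0.83² + (-0.03)² + 0.13² + 0.01² + 0.42² = 0.4489 + 0.0100 + 0.3600 + 0.0400 + 0.6889 + 0.0009 + 0.0169 + 0.0001 + 0.1764 = 1.7421

1.74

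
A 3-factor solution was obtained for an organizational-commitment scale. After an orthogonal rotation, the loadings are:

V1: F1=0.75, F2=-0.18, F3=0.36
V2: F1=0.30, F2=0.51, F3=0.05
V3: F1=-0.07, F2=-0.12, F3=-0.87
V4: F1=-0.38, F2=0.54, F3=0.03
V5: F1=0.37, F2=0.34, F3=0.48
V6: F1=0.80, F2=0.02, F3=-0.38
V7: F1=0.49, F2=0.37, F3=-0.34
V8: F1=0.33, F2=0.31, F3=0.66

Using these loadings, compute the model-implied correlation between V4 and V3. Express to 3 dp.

r̂ = Σ λ_i·λ_j across factors = (-0.38)(-0.07) + (0.54)(-0.12) + (0.03)(-0.87)
  = +0.0266 -0.0648 -0.0261 = -0.0643

-0.064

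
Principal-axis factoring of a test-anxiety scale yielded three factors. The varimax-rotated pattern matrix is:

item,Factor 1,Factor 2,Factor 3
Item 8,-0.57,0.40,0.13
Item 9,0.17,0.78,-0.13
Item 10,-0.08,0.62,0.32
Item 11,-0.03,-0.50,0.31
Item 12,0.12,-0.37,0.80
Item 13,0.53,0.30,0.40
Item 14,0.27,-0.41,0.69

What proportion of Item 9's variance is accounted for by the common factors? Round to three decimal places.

h² = 0.17² + 0.78² + (-0.13)² = 0.0289 + 0.6084 + 0.0169 = 0.6542

0.654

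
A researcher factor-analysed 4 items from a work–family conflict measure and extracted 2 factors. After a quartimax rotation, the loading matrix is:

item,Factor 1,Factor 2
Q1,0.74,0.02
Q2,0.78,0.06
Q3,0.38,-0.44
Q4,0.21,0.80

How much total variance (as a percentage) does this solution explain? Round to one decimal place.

54.6%

SS loadings by factor: 1.3445, 0.8376; total = 2.1821.
Total variance with 4 standardized items is 4, so the solution explains 2.1821/4 = 0.5455 = 54.55%.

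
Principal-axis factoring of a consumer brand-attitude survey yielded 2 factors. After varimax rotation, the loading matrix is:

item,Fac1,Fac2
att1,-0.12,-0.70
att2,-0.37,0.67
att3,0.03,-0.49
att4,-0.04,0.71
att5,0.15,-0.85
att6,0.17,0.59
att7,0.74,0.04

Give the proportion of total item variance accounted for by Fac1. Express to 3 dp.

SS loadings for Fac1 = (-0.12)² + (-0.37)² + 0.03² + (-0.04)² + 0.15² + 0.17² + 0.74² = 0.7528
Proportion of variance = 0.7528 / 7 = 0.1075.

0.108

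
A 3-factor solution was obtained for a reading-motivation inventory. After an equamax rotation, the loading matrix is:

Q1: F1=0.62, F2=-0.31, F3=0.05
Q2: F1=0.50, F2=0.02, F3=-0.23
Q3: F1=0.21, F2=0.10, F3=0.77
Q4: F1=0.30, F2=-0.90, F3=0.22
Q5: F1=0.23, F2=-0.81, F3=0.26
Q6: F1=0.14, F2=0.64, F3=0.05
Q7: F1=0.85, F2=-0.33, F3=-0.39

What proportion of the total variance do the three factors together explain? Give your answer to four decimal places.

0.6534

SS loadings by factor: 1.5635, 2.0911, 0.9189; total = 4.5735.
Total variance with 7 standardized items is 7, so the solution explains 4.5735/7 = 0.6534.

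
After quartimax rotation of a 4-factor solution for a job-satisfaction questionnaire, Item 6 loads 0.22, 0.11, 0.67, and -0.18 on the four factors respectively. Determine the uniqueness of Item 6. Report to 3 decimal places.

h² = 0.22² + 0.11² + 0.67² + (-0.18)² = 0.0484 + 0.0121 + 0.4489 + 0.0324 = 0.5418
Uniqueness u² = 1 − h² = 1 − 0.5418 = 0.4582

0.458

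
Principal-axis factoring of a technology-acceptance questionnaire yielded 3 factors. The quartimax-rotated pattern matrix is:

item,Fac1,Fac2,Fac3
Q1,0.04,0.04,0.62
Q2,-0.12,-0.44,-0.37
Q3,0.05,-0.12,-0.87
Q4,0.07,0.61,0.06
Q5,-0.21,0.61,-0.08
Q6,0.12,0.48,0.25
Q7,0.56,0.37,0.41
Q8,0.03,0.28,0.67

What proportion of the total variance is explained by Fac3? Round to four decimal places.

SS loadings for Fac3 = 0.62² + (-0.37)² + (-0.87)² + 0.06² + (-0.08)² + 0.25² + 0.41² + 0.67² = 1.9677
Proportion of variance = 1.9677 / 8 = 0.2460.

0.2460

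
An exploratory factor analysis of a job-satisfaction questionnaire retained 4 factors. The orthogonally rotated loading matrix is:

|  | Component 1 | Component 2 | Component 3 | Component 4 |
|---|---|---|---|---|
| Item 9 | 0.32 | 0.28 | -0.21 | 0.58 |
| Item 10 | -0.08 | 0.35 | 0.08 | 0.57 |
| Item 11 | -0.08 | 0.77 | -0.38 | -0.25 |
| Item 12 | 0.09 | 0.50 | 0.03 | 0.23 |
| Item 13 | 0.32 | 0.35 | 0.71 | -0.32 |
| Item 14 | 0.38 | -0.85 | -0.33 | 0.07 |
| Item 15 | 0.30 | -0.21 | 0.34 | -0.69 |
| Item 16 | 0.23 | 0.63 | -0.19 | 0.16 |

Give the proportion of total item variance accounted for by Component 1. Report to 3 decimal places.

SS loadings for Component 1 = 0.32² + (-0.08)² + (-0.08)² + 0.09² + 0.32² + 0.38² + 0.30² + 0.23² = 0.5130
Proportion of variance = 0.5130 / 8 = 0.0641.

0.064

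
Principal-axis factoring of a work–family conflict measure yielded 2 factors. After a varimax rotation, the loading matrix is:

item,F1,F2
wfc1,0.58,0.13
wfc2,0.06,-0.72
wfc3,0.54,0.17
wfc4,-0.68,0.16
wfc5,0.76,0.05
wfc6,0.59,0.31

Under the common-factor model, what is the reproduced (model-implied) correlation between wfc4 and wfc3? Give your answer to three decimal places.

-0.340

r̂ = Σ λ_i·λ_j across factors = (-0.68)(0.54) + (0.16)(0.17)
  = -0.3672 +0.0272 = -0.3400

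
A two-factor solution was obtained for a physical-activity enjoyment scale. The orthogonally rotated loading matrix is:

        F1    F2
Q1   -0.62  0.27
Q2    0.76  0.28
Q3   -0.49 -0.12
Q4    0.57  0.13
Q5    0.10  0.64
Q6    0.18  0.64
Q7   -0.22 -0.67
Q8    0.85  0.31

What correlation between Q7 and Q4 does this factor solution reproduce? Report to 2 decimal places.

-0.21

r̂ = Σ λ_i·λ_j across factors = (-0.22)(0.57) + (-0.67)(0.13)
  = -0.1254 -0.0871 = -0.2125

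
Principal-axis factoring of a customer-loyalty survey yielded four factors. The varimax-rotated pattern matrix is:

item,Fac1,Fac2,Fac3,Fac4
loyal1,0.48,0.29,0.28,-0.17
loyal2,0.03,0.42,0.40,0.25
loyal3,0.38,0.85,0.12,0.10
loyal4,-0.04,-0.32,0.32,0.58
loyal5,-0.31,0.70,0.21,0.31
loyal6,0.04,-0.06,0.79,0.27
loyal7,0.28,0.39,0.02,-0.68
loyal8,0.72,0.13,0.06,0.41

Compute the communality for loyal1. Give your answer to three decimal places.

0.422

h² = 0.48² + 0.29² + 0.28² + (-0.17)² = 0.2304 + 0.0841 + 0.0784 + 0.0289 = 0.4218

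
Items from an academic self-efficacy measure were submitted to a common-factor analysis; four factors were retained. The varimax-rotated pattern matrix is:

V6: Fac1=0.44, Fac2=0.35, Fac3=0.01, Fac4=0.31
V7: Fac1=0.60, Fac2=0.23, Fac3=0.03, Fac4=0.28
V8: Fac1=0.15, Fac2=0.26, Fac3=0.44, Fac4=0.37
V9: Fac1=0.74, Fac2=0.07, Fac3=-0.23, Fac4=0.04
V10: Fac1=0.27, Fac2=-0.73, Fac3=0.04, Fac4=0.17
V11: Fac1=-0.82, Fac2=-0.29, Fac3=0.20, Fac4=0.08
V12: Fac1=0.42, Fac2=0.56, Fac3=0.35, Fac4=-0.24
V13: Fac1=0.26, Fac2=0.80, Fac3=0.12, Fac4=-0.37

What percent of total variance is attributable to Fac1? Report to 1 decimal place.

26.4%

SS loadings for Fac1 = 0.44² + 0.60² + 0.15² + 0.74² + 0.27² + (-0.82)² + 0.42² + 0.26² = 2.1130
With 8 standardized items, total variance = 8. Proportion = 2.1130/8 = 0.2641 → 26.41%.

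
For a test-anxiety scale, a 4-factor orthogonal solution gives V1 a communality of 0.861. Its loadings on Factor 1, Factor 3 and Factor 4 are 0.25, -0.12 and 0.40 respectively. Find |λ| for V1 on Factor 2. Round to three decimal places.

0.790

Under orthogonal rotation h² = Σλ², so λ_Factor 2² = h² − (0.2369) = 0.861 − 0.2369 = 0.6241.
|λ| = √0.6241 = 0.7900.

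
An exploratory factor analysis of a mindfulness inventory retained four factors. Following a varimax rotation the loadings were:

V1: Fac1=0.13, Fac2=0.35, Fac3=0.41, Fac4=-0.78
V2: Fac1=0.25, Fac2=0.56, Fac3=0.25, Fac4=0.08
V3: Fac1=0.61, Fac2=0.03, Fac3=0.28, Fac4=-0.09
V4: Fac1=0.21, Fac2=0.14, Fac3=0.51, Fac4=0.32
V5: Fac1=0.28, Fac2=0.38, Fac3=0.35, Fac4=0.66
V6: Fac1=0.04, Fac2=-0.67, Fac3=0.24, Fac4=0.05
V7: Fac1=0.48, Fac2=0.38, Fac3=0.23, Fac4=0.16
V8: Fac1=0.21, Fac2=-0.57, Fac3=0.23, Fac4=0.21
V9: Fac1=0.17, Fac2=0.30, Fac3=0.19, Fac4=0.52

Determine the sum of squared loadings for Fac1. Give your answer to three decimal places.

0.879

SS loadings for Fac1 = 0.13² + 0.25² + 0.61² + 0.21² + 0.28² + 0.04² + 0.48² + 0.21² + 0.17² = 0.0169 + 0.0625 + 0.3721 + 0.0441 + 0.0784 + 0.0016 + 0.2304 + 0.0441 + 0.0289 = 0.8790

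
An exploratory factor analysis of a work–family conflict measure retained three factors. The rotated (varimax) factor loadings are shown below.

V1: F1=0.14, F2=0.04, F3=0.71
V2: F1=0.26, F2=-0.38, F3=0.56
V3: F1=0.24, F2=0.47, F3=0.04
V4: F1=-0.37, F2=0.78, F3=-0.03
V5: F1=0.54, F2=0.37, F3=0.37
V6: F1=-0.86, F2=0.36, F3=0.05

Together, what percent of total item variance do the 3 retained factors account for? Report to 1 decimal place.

Communalities: 0.5253, 0.5256, 0.2801, 0.7462, 0.5654, 0.8717; Σh² = 3.5143.
Total variance with 6 standardized items is 6, so the solution explains 3.5143/6 = 0.5857 = 58.57%.

58.6%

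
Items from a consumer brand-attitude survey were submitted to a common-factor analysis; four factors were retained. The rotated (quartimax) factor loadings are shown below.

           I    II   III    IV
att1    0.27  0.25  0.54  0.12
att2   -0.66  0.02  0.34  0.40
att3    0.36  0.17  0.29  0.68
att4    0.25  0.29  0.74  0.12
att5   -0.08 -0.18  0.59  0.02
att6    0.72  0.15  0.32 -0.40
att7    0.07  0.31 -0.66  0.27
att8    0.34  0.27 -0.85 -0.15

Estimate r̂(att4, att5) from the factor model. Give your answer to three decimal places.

0.367

r̂ = Σ λ_i·λ_j across factors = (0.25)(-0.08) + (0.29)(-0.18) + (0.74)(0.59) + (0.12)(0.02)
  = -0.0200 -0.0522 +0.4366 +0.0024 = 0.3668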